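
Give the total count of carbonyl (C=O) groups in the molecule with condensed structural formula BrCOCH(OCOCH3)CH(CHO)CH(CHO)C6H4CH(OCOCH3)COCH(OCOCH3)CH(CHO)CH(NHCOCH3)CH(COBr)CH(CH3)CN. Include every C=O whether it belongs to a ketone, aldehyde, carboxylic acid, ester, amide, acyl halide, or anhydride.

BrCO: acyl halide, 1 C=O (running total 1).
CH(OCOCH3): ester, 1 C=O (running total 2).
CH(CHO): aldehyde, 1 C=O (running total 3).
CH(CHO): aldehyde, 1 C=O (running total 4).
CH(OCOCH3): ester, 1 C=O (running total 5).
CO: ketone, 1 C=O (running total 6).
CH(OCOCH3): ester, 1 C=O (running total 7).
CH(CHO): aldehyde, 1 C=O (running total 8).
CH(NHCOCH3): amide, 1 C=O (running total 9).
CH(COBr): acyl halide, 1 C=O (running total 10).

10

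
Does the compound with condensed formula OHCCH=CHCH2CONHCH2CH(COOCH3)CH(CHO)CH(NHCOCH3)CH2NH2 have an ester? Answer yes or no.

yes

Taking each segment in turn:
  OHC: terminal –CHO: carbonyl C bonded to H and C → aldehyde.
  CH=CH: C=C double bond → alkene.
  CH2CONHCH2: –C(=O)–N– linkage → amide (the N is not an amine).
  CH(COOCH3): pendant –COOCH3: carbonyl C bonded to C and –OCH3 → ester.
  CH(CHO): pendant –CHO: carbonyl C bonded to C and H → aldehyde.
  CH(NHCOCH3): pendant –NHC(=O)CH3: N bonded to a carbonyl → amide (not amine).
  CH2NH2: –NH2 on an sp³ carbon with no adjacent C=O → amine.
The CH(COOCH3) segment supplies the ester: pendant –COOCH3: carbonyl C bonded to C and –OCH3 → ester.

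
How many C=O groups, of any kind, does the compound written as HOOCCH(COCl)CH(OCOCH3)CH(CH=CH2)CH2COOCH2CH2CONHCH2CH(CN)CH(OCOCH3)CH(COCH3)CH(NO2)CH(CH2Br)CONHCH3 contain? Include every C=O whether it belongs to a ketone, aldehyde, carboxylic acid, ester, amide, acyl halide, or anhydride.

HOOC: carboxylic acid, 1 C=O (running total 1).
CH(COCl): acyl halide, 1 C=O (running total 2).
CH(OCOCH3): ester, 1 C=O (running total 3).
CH2COOCH2: ester, 1 C=O (running total 4).
CH2CONHCH2: amide, 1 C=O (running total 5).
CH(OCOCH3): ester, 1 C=O (running total 6).
CH(COCH3): ketone, 1 C=O (running total 7).
CONHCH3: amide, 1 C=O (running total 8).

8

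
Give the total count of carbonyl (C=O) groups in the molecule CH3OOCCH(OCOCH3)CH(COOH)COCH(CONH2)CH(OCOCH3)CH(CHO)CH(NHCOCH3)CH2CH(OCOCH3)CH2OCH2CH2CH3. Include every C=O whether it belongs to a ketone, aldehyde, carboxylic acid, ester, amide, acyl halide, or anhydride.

9

CH3OOC: ester, 1 C=O (running total 1).
CH(OCOCH3): ester, 1 C=O (running total 2).
CH(COOH): carboxylic acid, 1 C=O (running total 3).
CO: ketone, 1 C=O (running total 4).
CH(CONH2): amide, 1 C=O (running total 5).
CH(OCOCH3): ester, 1 C=O (running total 6).
CH(CHO): aldehyde, 1 C=O (running total 7).
CH(NHCOCH3): amide, 1 C=O (running total 8).
CH(OCOCH3): ester, 1 C=O (running total 9).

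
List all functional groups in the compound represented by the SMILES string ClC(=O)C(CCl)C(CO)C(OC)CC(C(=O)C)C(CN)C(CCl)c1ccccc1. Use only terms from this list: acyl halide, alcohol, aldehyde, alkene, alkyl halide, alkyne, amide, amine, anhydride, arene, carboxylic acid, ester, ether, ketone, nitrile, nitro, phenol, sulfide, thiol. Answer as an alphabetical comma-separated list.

Reading the structure from left to right:
  ClCO: –C(=O)Cl: carbonyl C bonded to C and to a halogen → acyl halide (not alkyl halide).
  CH(CH2Cl): pendant –CH2X: halogen on sp³ carbon → alkyl halide.
  CH(CH2OH): pendant –CH2OH on an sp³ backbone C → alcohol.
  CH(OCH3): pendant –OCH3: C–O–C with sp³ C, no adjacent C=O → ether.
  CH(COCH3): pendant –COCH3: carbonyl C bonded to two carbons → ketone.
  CH(CH2NH2): pendant –CH2NH2: N on sp³ C, no adjacent C=O → amine.
  CH(CH2Cl): pendant –CH2X: halogen on sp³ carbon → alkyl halide.
  C6H5: –C6H5 phenyl ring → arene.

acyl halide, alcohol, alkyl halide, amine, arene, ether, ketone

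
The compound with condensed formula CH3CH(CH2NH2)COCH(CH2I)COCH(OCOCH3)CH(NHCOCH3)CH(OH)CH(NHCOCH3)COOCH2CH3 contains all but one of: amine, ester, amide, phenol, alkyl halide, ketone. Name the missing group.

phenol

amide: present (CH(NHCOCH3) — pendant –NHC(=O)CH3: N bonded to a carbonyl → amide (not amine)).
amine: present (CH(CH2NH2) — pendant –CH2NH2: N on sp³ C, no adjacent C=O → amine).
ketone: present (CO — –C(=O)– with carbon on both sides → ketone).
alkyl halide: present (CH(CH2I) — pendant –CH2X: halogen on sp³ carbon → alkyl halide).
ester: present (CH(OCOCH3) — pendant –OC(=O)CH3: an acyloxy group → ester).
phenol: absent. In CH(OH), the –OH is on an sp³ carbon, not on an aromatic ring, so it is an alcohol.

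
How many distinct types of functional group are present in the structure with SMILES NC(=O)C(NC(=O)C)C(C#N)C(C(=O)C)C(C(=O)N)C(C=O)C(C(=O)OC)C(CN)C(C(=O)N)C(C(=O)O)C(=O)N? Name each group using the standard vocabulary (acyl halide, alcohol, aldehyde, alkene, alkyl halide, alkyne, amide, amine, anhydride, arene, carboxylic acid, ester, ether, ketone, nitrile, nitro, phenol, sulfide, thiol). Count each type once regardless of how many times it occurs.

7

–C(=O)NH2: carbonyl C bonded to C and to N → amide (the N is not a separate amine).
pendant –NHC(=O)CH3: N bonded to a carbonyl → amide (not amine).
pendant –C≡N: nitrile.
pendant –COCH3: carbonyl C bonded to two carbons → ketone.
pendant –CONH2: carbonyl C bonded to C and N → amide.
pendant –CHO: carbonyl C bonded to C and H → aldehyde.
pendant –COOCH3: carbonyl C bonded to C and –OCH3 → ester.
pendant –CH2NH2: N on sp³ C, no adjacent C=O → amine.
pendant –CONH2: carbonyl C bonded to C and N → amide.
pendant –COOH: carbonyl C bonded to C and –OH → carboxylic acid.
–C(=O)NH2: carbonyl C bonded to C and to N → amide (the N is not a separate amine).
Distinct types present: aldehyde, amide, amine, carboxylic acid, ester, ketone, nitrile.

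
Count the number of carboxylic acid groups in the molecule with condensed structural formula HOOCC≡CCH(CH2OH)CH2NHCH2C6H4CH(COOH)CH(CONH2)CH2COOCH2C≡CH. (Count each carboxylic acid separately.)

–COOH: carbonyl C bonded to –OH and C → carboxylic acid (the –OH is not a separate alcohol).
C≡C triple bond → alkyne.
pendant –CH2OH on an sp³ backbone C → alcohol.
C–N–C with sp³ carbons and no adjacent C=O → amine (secondary).
para-disubstituted benzene ring → arene.
pendant –COOH: carbonyl C bonded to C and –OH → carboxylic acid.
pendant –CONH2: carbonyl C bonded to C and N → amide.
–C(=O)–O–C with C on the carbonyl side → ester.
C≡C triple bond → alkyne.
Carboxylic acid appears at: HOOC, CH(COOH) → 2.

2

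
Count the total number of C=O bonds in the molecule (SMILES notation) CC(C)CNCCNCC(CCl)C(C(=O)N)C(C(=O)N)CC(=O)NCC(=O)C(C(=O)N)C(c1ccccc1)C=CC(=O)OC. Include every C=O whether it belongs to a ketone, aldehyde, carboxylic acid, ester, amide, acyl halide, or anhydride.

CH(CONH2): amide, 1 C=O (running total 1).
CH(CONH2): amide, 1 C=O (running total 2).
CH2CONHCH2: amide, 1 C=O (running total 3).
CO: ketone, 1 C=O (running total 4).
CH(CONH2): amide, 1 C=O (running total 5).
COOCH3: ester, 1 C=O (running total 6).

6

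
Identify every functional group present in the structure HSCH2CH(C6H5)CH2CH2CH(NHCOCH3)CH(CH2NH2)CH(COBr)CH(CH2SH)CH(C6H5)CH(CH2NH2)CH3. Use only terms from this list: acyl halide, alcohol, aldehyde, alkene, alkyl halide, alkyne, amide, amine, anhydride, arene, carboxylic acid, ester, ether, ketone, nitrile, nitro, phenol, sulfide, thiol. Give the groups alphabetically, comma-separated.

Taking each segment in turn:
  HSCH2: –SH on an sp³ carbon → thiol.
  CH(C6H5): pendant –C6H5: benzene ring → arene.
  CH(NHCOCH3): pendant –NHC(=O)CH3: N bonded to a carbonyl → amide (not amine).
  CH(CH2NH2): pendant –CH2NH2: N on sp³ C, no adjacent C=O → amine.
  CH(COBr): pendant –C(=O)X: carbonyl C bonded to C and halogen → acyl halide.
  CH(CH2SH): pendant –CH2SH → thiol.
  CH(C6H5): pendant –C6H5: benzene ring → arene.
  CH(CH2NH2): pendant –CH2NH2: N on sp³ C, no adjacent C=O → amine.

acyl halide, amide, amine, arene, thiol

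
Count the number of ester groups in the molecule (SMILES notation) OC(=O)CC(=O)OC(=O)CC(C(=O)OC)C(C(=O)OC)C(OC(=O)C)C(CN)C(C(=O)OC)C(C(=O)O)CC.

–COOH: carbonyl C bonded to –OH and C → carboxylic acid (the –OH is not a separate alcohol).
two acyl groups sharing one oxygen, –C(=O)–O–C(=O)– → anhydride.
pendant –COOCH3: carbonyl C bonded to C and –OCH3 → ester.
pendant –COOCH3: carbonyl C bonded to C and –OCH3 → ester.
pendant –OC(=O)CH3: an acyloxy group → ester.
pendant –CH2NH2: N on sp³ C, no adjacent C=O → amine.
pendant –COOCH3: carbonyl C bonded to C and –OCH3 → ester.
pendant –COOH: carbonyl C bonded to C and –OH → carboxylic acid.
Ester appears at: CH(COOCH3), CH(COOCH3), CH(OCOCH3), CH(COOCH3) → 4.

4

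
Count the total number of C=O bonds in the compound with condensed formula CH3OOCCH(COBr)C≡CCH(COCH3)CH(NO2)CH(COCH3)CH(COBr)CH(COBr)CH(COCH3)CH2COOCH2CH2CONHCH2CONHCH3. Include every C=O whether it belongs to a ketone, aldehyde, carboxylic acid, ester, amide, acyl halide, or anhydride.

CH3OOC: ester, 1 C=O (running total 1).
CH(COBr): acyl halide, 1 C=O (running total 2).
CH(COCH3): ketone, 1 C=O (running total 3).
CH(COCH3): ketone, 1 C=O (running total 4).
CH(COBr): acyl halide, 1 C=O (running total 5).
CH(COBr): acyl halide, 1 C=O (running total 6).
CH(COCH3): ketone, 1 C=O (running total 7).
CH2COOCH2: ester, 1 C=O (running total 8).
CH2CONHCH2: amide, 1 C=O (running total 9).
CONHCH3: amide, 1 C=O (running total 10).

10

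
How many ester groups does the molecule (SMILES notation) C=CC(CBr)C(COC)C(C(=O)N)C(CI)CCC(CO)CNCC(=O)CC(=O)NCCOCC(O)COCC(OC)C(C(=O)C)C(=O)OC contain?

C=C double bond → alkene.
pendant –CH2X: halogen on sp³ carbon → alkyl halide.
pendant –CH2OCH3: C–O–C linkage → ether.
pendant –CONH2: carbonyl C bonded to C and N → amide.
pendant –CH2X: halogen on sp³ carbon → alkyl halide.
pendant –CH2OH on an sp³ backbone C → alcohol.
C–N–C with sp³ carbons and no adjacent C=O → amine (secondary).
–C(=O)– with carbon on both sides → ketone.
–C(=O)–N– linkage → amide (the N is not an amine).
C–O–C with sp³ carbons on both sides and no adjacent C=O → ether.
–OH on an sp³ carbon → alcohol (secondary).
C–O–C with sp³ carbons on both sides and no adjacent C=O → ether.
pendant –OCH3: C–O–C with sp³ C, no adjacent C=O → ether.
pendant –COCH3: carbonyl C bonded to two carbons → ketone.
–C(=O)OCH3: carbonyl C bonded to C and to –OCH3 → ester (not ketone + ether).
Ester appears at: COOCH3 → 1.

1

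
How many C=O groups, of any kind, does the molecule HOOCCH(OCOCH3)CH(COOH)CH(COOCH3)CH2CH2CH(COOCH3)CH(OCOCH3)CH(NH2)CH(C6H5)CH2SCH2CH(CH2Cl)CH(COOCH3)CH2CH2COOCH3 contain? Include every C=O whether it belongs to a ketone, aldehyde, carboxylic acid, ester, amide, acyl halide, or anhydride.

8

HOOC: carboxylic acid, 1 C=O (running total 1).
CH(OCOCH3): ester, 1 C=O (running total 2).
CH(COOH): carboxylic acid, 1 C=O (running total 3).
CH(COOCH3): ester, 1 C=O (running total 4).
CH(COOCH3): ester, 1 C=O (running total 5).
CH(OCOCH3): ester, 1 C=O (running total 6).
CH(COOCH3): ester, 1 C=O (running total 7).
COOCH3: ester, 1 C=O (running total 8).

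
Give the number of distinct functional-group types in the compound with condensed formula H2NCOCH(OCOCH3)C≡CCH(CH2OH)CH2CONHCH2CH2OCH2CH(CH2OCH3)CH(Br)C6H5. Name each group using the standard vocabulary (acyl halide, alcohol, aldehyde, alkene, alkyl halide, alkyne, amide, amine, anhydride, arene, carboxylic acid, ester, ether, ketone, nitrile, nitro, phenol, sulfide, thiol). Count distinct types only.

Working along the chain:
  H2NCO: –C(=O)NH2: carbonyl C bonded to C and to N → amide (the N is not a separate amine).
  CH(OCOCH3): pendant –OC(=O)CH3: an acyloxy group → ester.
  C≡C: C≡C triple bond → alkyne.
  CH(CH2OH): pendant –CH2OH on an sp³ backbone C → alcohol.
  CH2CONHCH2: –C(=O)–N– linkage → amide (the N is not an amine).
  CH2OCH2: C–O–C with sp³ carbons on both sides and no adjacent C=O → ether.
  CH(CH2OCH3): pendant –CH2OCH3: C–O–C linkage → ether.
  CH(Br): halogen on an sp³ carbon → alkyl halide.
  C6H5: –C6H5 phenyl ring → arene.
Distinct types present: alcohol, alkyl halide, alkyne, amide, arene, ester, ether.

7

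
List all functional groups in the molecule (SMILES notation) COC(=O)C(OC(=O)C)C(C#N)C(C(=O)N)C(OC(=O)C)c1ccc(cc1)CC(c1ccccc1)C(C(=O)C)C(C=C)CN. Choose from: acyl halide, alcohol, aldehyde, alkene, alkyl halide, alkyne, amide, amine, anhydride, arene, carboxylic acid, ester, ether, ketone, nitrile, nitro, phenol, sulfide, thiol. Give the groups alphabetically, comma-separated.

CH3O–C(=O)–: carbonyl C bonded to C and to –OCH3 → ester (not ketone + ether).
pendant –OC(=O)CH3: an acyloxy group → ester.
pendant –C≡N: nitrile.
pendant –CONH2: carbonyl C bonded to C and N → amide.
pendant –OC(=O)CH3: an acyloxy group → ester.
para-disubstituted benzene ring → arene.
pendant –C6H5: benzene ring → arene.
pendant –COCH3: carbonyl C bonded to two carbons → ketone.
pendant –CH=CH2: C=C double bond → alkene.
–NH2 on an sp³ carbon with no adjacent C=O → amine.

alkene, amide, amine, arene, ester, ketone, nitrile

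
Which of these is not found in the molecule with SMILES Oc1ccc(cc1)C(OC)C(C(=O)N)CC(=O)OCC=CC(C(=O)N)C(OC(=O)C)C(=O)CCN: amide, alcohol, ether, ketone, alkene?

alcohol

ether: present (CH(OCH3) — pendant –OCH3: C–O–C with sp³ C, no adjacent C=O → ether).
amide: present (CH(CONH2) — pendant –CONH2: carbonyl C bonded to C and N → amide).
alkene: present (CH=CH — C=C double bond → alkene).
ketone: present (CO — –C(=O)– with carbon on both sides → ketone).
alcohol: absent. In HOC6H4, the –OH is on an aromatic ring carbon; that is a phenol, not an alcohol.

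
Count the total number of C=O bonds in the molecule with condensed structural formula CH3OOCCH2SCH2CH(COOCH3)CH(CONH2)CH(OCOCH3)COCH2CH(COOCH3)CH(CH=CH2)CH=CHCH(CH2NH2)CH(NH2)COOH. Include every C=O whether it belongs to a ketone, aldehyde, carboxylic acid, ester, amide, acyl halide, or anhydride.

7

CH3OOC: ester, 1 C=O (running total 1).
CH(COOCH3): ester, 1 C=O (running total 2).
CH(CONH2): amide, 1 C=O (running total 3).
CH(OCOCH3): ester, 1 C=O (running total 4).
CO: ketone, 1 C=O (running total 5).
CH(COOCH3): ester, 1 C=O (running total 6).
COOH: carboxylic acid, 1 C=O (running total 7).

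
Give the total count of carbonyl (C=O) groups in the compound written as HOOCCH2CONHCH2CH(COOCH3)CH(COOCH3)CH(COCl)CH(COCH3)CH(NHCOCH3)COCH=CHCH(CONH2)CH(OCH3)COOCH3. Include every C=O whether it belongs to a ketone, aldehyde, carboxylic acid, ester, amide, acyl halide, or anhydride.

HOOC: carboxylic acid, 1 C=O (running total 1).
CH2CONHCH2: amide, 1 C=O (running total 2).
CH(COOCH3): ester, 1 C=O (running total 3).
CH(COOCH3): ester, 1 C=O (running total 4).
CH(COCl): acyl halide, 1 C=O (running total 5).
CH(COCH3): ketone, 1 C=O (running total 6).
CH(NHCOCH3): amide, 1 C=O (running total 7).
CO: ketone, 1 C=O (running total 8).
CH(CONH2): amide, 1 C=O (running total 9).
COOCH3: ester, 1 C=O (running total 10).

10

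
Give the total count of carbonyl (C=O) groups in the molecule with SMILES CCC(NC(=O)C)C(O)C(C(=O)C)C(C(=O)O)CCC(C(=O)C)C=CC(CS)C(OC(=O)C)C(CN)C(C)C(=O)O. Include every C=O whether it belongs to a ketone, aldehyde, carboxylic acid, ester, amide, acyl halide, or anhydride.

CH(NHCOCH3): amide, 1 C=O (running total 1).
CH(COCH3): ketone, 1 C=O (running total 2).
CH(COOH): carboxylic acid, 1 C=O (running total 3).
CH(COCH3): ketone, 1 C=O (running total 4).
CH(OCOCH3): ester, 1 C=O (running total 5).
COOH: carboxylic acid, 1 C=O (running total 6).

6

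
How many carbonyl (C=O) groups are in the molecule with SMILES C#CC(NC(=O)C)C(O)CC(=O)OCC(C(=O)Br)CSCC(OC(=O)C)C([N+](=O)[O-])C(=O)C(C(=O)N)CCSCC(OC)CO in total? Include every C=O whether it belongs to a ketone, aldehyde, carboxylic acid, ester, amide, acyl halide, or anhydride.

6

CH(NHCOCH3): amide, 1 C=O (running total 1).
CH2COOCH2: ester, 1 C=O (running total 2).
CH(COBr): acyl halide, 1 C=O (running total 3).
CH(OCOCH3): ester, 1 C=O (running total 4).
CO: ketone, 1 C=O (running total 5).
CH(CONH2): amide, 1 C=O (running total 6).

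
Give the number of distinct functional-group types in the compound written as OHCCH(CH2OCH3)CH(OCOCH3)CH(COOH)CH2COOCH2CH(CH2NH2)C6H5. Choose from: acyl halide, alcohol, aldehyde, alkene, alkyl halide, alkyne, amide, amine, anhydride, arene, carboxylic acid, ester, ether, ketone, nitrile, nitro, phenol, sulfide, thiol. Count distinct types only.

6

terminal –CHO: carbonyl C bonded to H and C → aldehyde.
pendant –CH2OCH3: C–O–C linkage → ether.
pendant –OC(=O)CH3: an acyloxy group → ester.
pendant –COOH: carbonyl C bonded to C and –OH → carboxylic acid.
–C(=O)–O–C with C on the carbonyl side → ester.
pendant –CH2NH2: N on sp³ C, no adjacent C=O → amine.
–C6H5 phenyl ring → arene.
Distinct types present: aldehyde, amine, arene, carboxylic acid, ester, ether.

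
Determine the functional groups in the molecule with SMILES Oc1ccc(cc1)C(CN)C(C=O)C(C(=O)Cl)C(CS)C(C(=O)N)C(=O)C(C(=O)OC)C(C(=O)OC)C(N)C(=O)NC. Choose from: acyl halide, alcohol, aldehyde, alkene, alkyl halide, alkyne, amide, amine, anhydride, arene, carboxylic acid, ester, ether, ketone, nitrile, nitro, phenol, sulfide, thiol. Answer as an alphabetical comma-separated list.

Reading the structure from left to right:
  HOC6H4: –OH attached directly to an aromatic ring → phenol (not alcohol); the ring itself is an arene.
  CH(CH2NH2): pendant –CH2NH2: N on sp³ C, no adjacent C=O → amine.
  CH(CHO): pendant –CHO: carbonyl C bonded to C and H → aldehyde.
  CH(COCl): pendant –C(=O)X: carbonyl C bonded to C and halogen → acyl halide.
  CH(CH2SH): pendant –CH2SH → thiol.
  CH(CONH2): pendant –CONH2: carbonyl C bonded to C and N → amide.
  CO: –C(=O)– with carbon on both sides → ketone.
  CH(COOCH3): pendant –COOCH3: carbonyl C bonded to C and –OCH3 → ester.
  CH(COOCH3): pendant –COOCH3: carbonyl C bonded to C and –OCH3 → ester.
  CH(NH2): –NH2 on an sp³ carbon with no adjacent C=O → amine.
  CONHCH3: –C(=O)NHCH3: carbonyl C bonded to C and to N → amide (the N is not an amine).

acyl halide, aldehyde, amide, amine, arene, ester, ketone, phenol, thiol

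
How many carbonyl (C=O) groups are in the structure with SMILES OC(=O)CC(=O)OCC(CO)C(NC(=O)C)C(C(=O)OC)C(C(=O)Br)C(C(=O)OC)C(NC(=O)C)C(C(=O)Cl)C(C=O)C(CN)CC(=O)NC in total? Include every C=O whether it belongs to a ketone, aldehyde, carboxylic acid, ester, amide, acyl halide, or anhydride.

10

HOOC: carboxylic acid, 1 C=O (running total 1).
CH2COOCH2: ester, 1 C=O (running total 2).
CH(NHCOCH3): amide, 1 C=O (running total 3).
CH(COOCH3): ester, 1 C=O (running total 4).
CH(COBr): acyl halide, 1 C=O (running total 5).
CH(COOCH3): ester, 1 C=O (running total 6).
CH(NHCOCH3): amide, 1 C=O (running total 7).
CH(COCl): acyl halide, 1 C=O (running total 8).
CH(CHO): aldehyde, 1 C=O (running total 9).
CONHCH3: amide, 1 C=O (running total 10).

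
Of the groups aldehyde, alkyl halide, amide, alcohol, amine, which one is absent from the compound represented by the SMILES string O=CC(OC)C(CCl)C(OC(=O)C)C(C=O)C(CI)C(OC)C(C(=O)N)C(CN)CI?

amide: present (CH(CONH2) — pendant –CONH2: carbonyl C bonded to C and N → amide).
amine: present (CH(CH2NH2) — pendant –CH2NH2: N on sp³ C, no adjacent C=O → amine).
alkyl halide: present (CH(CH2Cl) — pendant –CH2X: halogen on sp³ carbon → alkyl halide).
aldehyde: present (OHC — terminal –CHO: carbonyl C bonded to H and C → aldehyde).
alcohol: no segment matches this pattern.

alcohol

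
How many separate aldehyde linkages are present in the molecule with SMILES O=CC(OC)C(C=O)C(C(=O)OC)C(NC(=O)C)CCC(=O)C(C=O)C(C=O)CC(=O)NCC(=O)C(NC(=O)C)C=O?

terminal –CHO: carbonyl C bonded to H and C → aldehyde.
pendant –OCH3: C–O–C with sp³ C, no adjacent C=O → ether.
pendant –CHO: carbonyl C bonded to C and H → aldehyde.
pendant –COOCH3: carbonyl C bonded to C and –OCH3 → ester.
pendant –NHC(=O)CH3: N bonded to a carbonyl → amide (not amine).
–C(=O)– with carbon on both sides → ketone.
pendant –CHO: carbonyl C bonded to C and H → aldehyde.
pendant –CHO: carbonyl C bonded to C and H → aldehyde.
–C(=O)–N– linkage → amide (the N is not an amine).
–C(=O)– with carbon on both sides → ketone.
pendant –NHC(=O)CH3: N bonded to a carbonyl → amide (not amine).
terminal –CHO: carbonyl C bonded to H and C → aldehyde.
Aldehyde appears at: OHC, CH(CHO), CH(CHO), CH(CHO), CHO → 5.

5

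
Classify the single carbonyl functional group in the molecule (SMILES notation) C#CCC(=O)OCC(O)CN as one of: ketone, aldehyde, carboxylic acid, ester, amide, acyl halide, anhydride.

ester

The carbonyl is in the CH2COOCH2 segment: –C(=O)–O–C with C on the carbonyl side → ester.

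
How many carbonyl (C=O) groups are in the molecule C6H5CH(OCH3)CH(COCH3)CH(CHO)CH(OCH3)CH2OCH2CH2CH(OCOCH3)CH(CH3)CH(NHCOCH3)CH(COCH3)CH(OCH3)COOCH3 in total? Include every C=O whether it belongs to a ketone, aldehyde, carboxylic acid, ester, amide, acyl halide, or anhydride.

6

CH(COCH3): ketone, 1 C=O (running total 1).
CH(CHO): aldehyde, 1 C=O (running total 2).
CH(OCOCH3): ester, 1 C=O (running total 3).
CH(NHCOCH3): amide, 1 C=O (running total 4).
CH(COCH3): ketone, 1 C=O (running total 5).
COOCH3: ester, 1 C=O (running total 6).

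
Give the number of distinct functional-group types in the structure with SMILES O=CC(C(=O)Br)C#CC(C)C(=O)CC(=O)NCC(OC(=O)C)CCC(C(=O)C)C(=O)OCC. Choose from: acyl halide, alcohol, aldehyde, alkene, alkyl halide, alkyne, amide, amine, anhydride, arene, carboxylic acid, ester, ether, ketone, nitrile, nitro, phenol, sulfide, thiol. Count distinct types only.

terminal –CHO: carbonyl C bonded to H and C → aldehyde.
pendant –C(=O)X: carbonyl C bonded to C and halogen → acyl halide.
C≡C triple bond → alkyne.
–C(=O)– with carbon on both sides → ketone.
–C(=O)–N– linkage → amide (the N is not an amine).
pendant –OC(=O)CH3: an acyloxy group → ester.
pendant –COCH3: carbonyl C bonded to two carbons → ketone.
–C(=O)OCH2CH3: carbonyl C bonded to C and to –OEt → ester.
Distinct types present: acyl halide, aldehyde, alkyne, amide, ester, ketone.

6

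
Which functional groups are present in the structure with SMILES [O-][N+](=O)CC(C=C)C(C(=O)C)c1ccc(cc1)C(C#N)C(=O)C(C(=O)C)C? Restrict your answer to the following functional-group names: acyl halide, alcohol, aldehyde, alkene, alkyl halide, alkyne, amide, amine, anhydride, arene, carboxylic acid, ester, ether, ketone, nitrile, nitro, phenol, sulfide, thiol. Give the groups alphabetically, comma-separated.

alkene, arene, ketone, nitrile, nitro

–NO2 on carbon → nitro group.
pendant –CH=CH2: C=C double bond → alkene.
pendant –COCH3: carbonyl C bonded to two carbons → ketone.
para-disubstituted benzene ring → arene.
pendant –C≡N: nitrile.
–C(=O)– with carbon on both sides → ketone.
pendant –COCH3: carbonyl C bonded to two carbons → ketone.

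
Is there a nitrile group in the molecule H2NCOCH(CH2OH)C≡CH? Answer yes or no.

no

–C(=O)NH2: carbonyl C bonded to C and to N → amide (the N is not a separate amine).
pendant –CH2OH on an sp³ backbone C → alcohol.
C≡C triple bond → alkyne.
In C≡CH, the triple bond is C≡C, not C≡N.
The groups actually present are: alcohol, alkyne, amide.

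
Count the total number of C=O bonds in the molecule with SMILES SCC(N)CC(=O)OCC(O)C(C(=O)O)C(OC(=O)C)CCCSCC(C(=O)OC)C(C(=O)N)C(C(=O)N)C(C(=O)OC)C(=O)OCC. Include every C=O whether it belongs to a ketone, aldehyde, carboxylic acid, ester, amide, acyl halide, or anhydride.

CH2COOCH2: ester, 1 C=O (running total 1).
CH(COOH): carboxylic acid, 1 C=O (running total 2).
CH(OCOCH3): ester, 1 C=O (running total 3).
CH(COOCH3): ester, 1 C=O (running total 4).
CH(CONH2): amide, 1 C=O (running total 5).
CH(CONH2): amide, 1 C=O (running total 6).
CH(COOCH3): ester, 1 C=O (running total 7).
COOCH2CH3: ester, 1 C=O (running total 8).

8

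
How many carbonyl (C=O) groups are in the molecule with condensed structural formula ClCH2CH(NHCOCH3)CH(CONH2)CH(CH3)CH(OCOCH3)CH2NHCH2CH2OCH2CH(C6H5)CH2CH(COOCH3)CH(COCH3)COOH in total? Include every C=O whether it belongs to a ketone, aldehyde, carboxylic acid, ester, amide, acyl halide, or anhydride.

CH(NHCOCH3): amide, 1 C=O (running total 1).
CH(CONH2): amide, 1 C=O (running total 2).
CH(OCOCH3): ester, 1 C=O (running total 3).
CH(COOCH3): ester, 1 C=O (running total 4).
CH(COCH3): ketone, 1 C=O (running total 5).
COOH: carboxylic acid, 1 C=O (running total 6).

6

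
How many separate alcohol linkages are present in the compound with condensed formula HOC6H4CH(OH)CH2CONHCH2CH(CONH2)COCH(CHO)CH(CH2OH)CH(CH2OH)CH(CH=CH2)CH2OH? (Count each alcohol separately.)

4

–OH attached directly to an aromatic ring → phenol (not alcohol); the ring itself is an arene.
–OH on an sp³ carbon → alcohol (secondary).
–C(=O)–N– linkage → amide (the N is not an amine).
pendant –CONH2: carbonyl C bonded to C and N → amide.
–C(=O)– with carbon on both sides → ketone.
pendant –CHO: carbonyl C bonded to C and H → aldehyde.
pendant –CH2OH on an sp³ backbone C → alcohol.
pendant –CH2OH on an sp³ backbone C → alcohol.
pendant –CH=CH2: C=C double bond → alkene.
–OH on an sp³ carbon → alcohol.
Alcohol appears at: CH(OH), CH(CH2OH), CH(CH2OH), CH2OH → 4.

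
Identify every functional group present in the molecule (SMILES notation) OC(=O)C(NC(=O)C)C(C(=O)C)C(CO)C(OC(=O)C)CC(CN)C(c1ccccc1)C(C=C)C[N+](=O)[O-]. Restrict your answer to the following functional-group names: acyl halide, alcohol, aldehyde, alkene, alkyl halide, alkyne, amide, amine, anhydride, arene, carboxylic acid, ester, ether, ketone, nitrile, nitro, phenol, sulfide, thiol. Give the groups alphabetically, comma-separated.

Working along the chain:
  HOOC: –COOH: carbonyl C bonded to –OH and C → carboxylic acid (the –OH is not a separate alcohol).
  CH(NHCOCH3): pendant –NHC(=O)CH3: N bonded to a carbonyl → amide (not amine).
  CH(COCH3): pendant –COCH3: carbonyl C bonded to two carbons → ketone.
  CH(CH2OH): pendant –CH2OH on an sp³ backbone C → alcohol.
  CH(OCOCH3): pendant –OC(=O)CH3: an acyloxy group → ester.
  CH(CH2NH2): pendant –CH2NH2: N on sp³ C, no adjacent C=O → amine.
  CH(C6H5): pendant –C6H5: benzene ring → arene.
  CH(CH=CH2): pendant –CH=CH2: C=C double bond → alkene.
  CH2NO2: –NO2 on carbon → nitro group.

alcohol, alkene, amide, amine, arene, carboxylic acid, ester, ketone, nitro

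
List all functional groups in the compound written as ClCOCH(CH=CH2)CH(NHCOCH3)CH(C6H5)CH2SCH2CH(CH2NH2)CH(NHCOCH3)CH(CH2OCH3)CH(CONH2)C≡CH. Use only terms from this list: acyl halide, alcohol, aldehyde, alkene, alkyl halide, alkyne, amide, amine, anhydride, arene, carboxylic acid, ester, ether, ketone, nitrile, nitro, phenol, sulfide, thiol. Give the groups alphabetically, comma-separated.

acyl halide, alkene, alkyne, amide, amine, arene, ether, sulfide

–C(=O)Cl: carbonyl C bonded to C and to a halogen → acyl halide (not alkyl halide).
pendant –CH=CH2: C=C double bond → alkene.
pendant –NHC(=O)CH3: N bonded to a carbonyl → amide (not amine).
pendant –C6H5: benzene ring → arene.
C–S–C linkage → sulfide (thioether).
pendant –CH2NH2: N on sp³ C, no adjacent C=O → amine.
pendant –NHC(=O)CH3: N bonded to a carbonyl → amide (not amine).
pendant –CH2OCH3: C–O–C linkage → ether.
pendant –CONH2: carbonyl C bonded to C and N → amide.
C≡C triple bond → alkyne.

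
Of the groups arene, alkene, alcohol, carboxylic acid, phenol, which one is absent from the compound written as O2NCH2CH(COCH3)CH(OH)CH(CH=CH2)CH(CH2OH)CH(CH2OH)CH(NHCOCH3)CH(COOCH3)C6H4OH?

carboxylic acid

phenol: present (C6H4OH — –OH attached directly to an aromatic ring → phenol (not alcohol); the ring itself is an arene).
arene: present (C6H4OH — –OH attached directly to an aromatic ring → phenol (not alcohol); the ring itself is an arene).
alkene: present (CH(CH=CH2) — pendant –CH=CH2: C=C double bond → alkene).
alcohol: present (CH(OH) — –OH on an sp³ carbon → alcohol (secondary)).
carboxylic acid: absent. In CH(COOCH3), the acyl oxygen is bonded to carbon (–O–C), not to H, so this is an ester. In CH(NHCOCH3), the carbonyl is bonded to nitrogen, not to –OH; that is an amide.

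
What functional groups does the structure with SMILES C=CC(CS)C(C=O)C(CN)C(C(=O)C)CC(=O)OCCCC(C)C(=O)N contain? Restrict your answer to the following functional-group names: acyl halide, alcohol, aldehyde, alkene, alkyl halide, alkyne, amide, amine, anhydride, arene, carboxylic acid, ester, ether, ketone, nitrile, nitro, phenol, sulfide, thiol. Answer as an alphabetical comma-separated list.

Taking each segment in turn:
  CH2=CH: C=C double bond → alkene.
  CH(CH2SH): pendant –CH2SH → thiol.
  CH(CHO): pendant –CHO: carbonyl C bonded to C and H → aldehyde.
  CH(CH2NH2): pendant –CH2NH2: N on sp³ C, no adjacent C=O → amine.
  CH(COCH3): pendant –COCH3: carbonyl C bonded to two carbons → ketone.
  CH2COOCH2: –C(=O)–O–C with C on the carbonyl side → ester.
  CONH2: –C(=O)NH2: carbonyl C bonded to C and to N → amide (the N is not a separate amine).

aldehyde, alkene, amide, amine, ester, ketone, thiol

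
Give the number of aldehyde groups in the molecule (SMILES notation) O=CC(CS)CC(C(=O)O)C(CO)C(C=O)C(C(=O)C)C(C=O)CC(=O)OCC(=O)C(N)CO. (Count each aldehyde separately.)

3

Taking each segment in turn:
  OHC: terminal –CHO: carbonyl C bonded to H and C → aldehyde.
  CH(CH2SH): pendant –CH2SH → thiol.
  CH(COOH): pendant –COOH: carbonyl C bonded to C and –OH → carboxylic acid.
  CH(CH2OH): pendant –CH2OH on an sp³ backbone C → alcohol.
  CH(CHO): pendant –CHO: carbonyl C bonded to C and H → aldehyde.
  CH(COCH3): pendant –COCH3: carbonyl C bonded to two carbons → ketone.
  CH(CHO): pendant –CHO: carbonyl C bonded to C and H → aldehyde.
  CH2COOCH2: –C(=O)–O–C with C on the carbonyl side → ester.
  CO: –C(=O)– with carbon on both sides → ketone.
  CH(NH2): –NH2 on an sp³ carbon with no adjacent C=O → amine.
  CH2OH: –OH on an sp³ carbon → alcohol.
Aldehyde appears at: OHC, CH(CHO), CH(CHO) → 3.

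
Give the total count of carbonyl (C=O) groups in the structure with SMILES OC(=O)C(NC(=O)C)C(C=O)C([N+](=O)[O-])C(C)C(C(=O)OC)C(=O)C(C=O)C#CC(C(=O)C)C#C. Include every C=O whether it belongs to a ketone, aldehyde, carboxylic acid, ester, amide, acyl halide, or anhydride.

HOOC: carboxylic acid, 1 C=O (running total 1).
CH(NHCOCH3): amide, 1 C=O (running total 2).
CH(CHO): aldehyde, 1 C=O (running total 3).
CH(COOCH3): ester, 1 C=O (running total 4).
CO: ketone, 1 C=O (running total 5).
CH(CHO): aldehyde, 1 C=O (running total 6).
CH(COCH3): ketone, 1 C=O (running total 7).

7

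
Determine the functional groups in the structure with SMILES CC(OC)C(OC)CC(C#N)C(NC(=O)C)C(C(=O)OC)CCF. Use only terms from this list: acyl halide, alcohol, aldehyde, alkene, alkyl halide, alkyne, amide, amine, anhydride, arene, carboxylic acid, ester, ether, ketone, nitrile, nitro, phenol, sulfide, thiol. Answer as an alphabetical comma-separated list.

pendant –OCH3: C–O–C with sp³ C, no adjacent C=O → ether.
pendant –OCH3: C–O–C with sp³ C, no adjacent C=O → ether.
pendant –C≡N: nitrile.
pendant –NHC(=O)CH3: N bonded to a carbonyl → amide (not amine).
pendant –COOCH3: carbonyl C bonded to C and –OCH3 → ester.
halogen on an sp³ carbon → alkyl halide.

alkyl halide, amide, ester, ether, nitrile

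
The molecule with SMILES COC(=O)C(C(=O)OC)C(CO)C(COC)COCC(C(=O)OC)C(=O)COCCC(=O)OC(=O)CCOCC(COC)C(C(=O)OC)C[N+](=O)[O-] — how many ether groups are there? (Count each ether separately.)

5

Reading the structure from left to right:
  CH3OOC: CH3O–C(=O)–: carbonyl C bonded to C and to –OCH3 → ester (not ketone + ether).
  CH(COOCH3): pendant –COOCH3: carbonyl C bonded to C and –OCH3 → ester.
  CH(CH2OH): pendant –CH2OH on an sp³ backbone C → alcohol.
  CH(CH2OCH3): pendant –CH2OCH3: C–O–C linkage → ether.
  CH2OCH2: C–O–C with sp³ carbons on both sides and no adjacent C=O → ether.
  CH(COOCH3): pendant –COOCH3: carbonyl C bonded to C and –OCH3 → ester.
  CO: –C(=O)– with carbon on both sides → ketone.
  CH2OCH2: C–O–C with sp³ carbons on both sides and no adjacent C=O → ether.
  CH2CO-O-COCH2: two acyl groups sharing one oxygen, –C(=O)–O–C(=O)– → anhydride.
  CH2OCH2: C–O–C with sp³ carbons on both sides and no adjacent C=O → ether.
  CH(CH2OCH3): pendant –CH2OCH3: C–O–C linkage → ether.
  CH(COOCH3): pendant –COOCH3: carbonyl C bonded to C and –OCH3 → ester.
  CH2NO2: –NO2 on carbon → nitro group.
Ether appears at: CH(CH2OCH3), CH2OCH2, CH2OCH2, CH2OCH2, CH(CH2OCH3) → 5.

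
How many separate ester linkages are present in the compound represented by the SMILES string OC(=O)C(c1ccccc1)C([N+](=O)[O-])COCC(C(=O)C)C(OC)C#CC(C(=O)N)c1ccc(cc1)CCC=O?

–COOH: carbonyl C bonded to –OH and C → carboxylic acid (the –OH is not a separate alcohol).
pendant –C6H5: benzene ring → arene.
–NO2 on an sp³ carbon → nitro (the N=O is not a carbonyl).
C–O–C with sp³ carbons on both sides and no adjacent C=O → ether.
pendant –COCH3: carbonyl C bonded to two carbons → ketone.
pendant –OCH3: C–O–C with sp³ C, no adjacent C=O → ether.
C≡C triple bond → alkyne.
pendant –CONH2: carbonyl C bonded to C and N → amide.
para-disubstituted benzene ring → arene.
terminal –CHO: carbonyl C bonded to H and C → aldehyde.
No segment is a ester: HOOC is carboxylic acid, not ester; CH2OCH2 is ether, not ester; CH(COCH3) is ketone, not ester. → 0.

0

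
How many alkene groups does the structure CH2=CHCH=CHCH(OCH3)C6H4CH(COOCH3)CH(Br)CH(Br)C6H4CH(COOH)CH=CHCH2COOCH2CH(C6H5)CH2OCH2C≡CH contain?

Working along the chain:
  CH2=CH: C=C double bond → alkene.
  CH=CH: C=C double bond → alkene.
  CH(OCH3): pendant –OCH3: C–O–C with sp³ C, no adjacent C=O → ether.
  C6H4: para-disubstituted benzene ring → arene.
  CH(COOCH3): pendant –COOCH3: carbonyl C bonded to C and –OCH3 → ester.
  CH(Br): halogen on an sp³ carbon → alkyl halide.
  CH(Br): halogen on an sp³ carbon → alkyl halide.
  C6H4: para-disubstituted benzene ring → arene.
  CH(COOH): pendant –COOH: carbonyl C bonded to C and –OH → carboxylic acid.
  CH=CH: C=C double bond → alkene.
  CH2COOCH2: –C(=O)–O–C with C on the carbonyl side → ester.
  CH(C6H5): pendant –C6H5: benzene ring → arene.
  CH2OCH2: C–O–C with sp³ carbons on both sides and no adjacent C=O → ether.
  C≡CH: C≡C triple bond → alkyne.
Alkene appears at: CH2=CH, CH=CH, CH=CH → 3.

3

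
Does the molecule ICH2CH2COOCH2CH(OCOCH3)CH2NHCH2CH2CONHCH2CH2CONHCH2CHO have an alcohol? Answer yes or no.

no

Taking each segment in turn:
  ICH2: halogen on an sp³ carbon → alkyl halide.
  CH2COOCH2: –C(=O)–O–C with C on the carbonyl side → ester.
  CH(OCOCH3): pendant –OC(=O)CH3: an acyloxy group → ester.
  CH2NHCH2: C–N–C with sp³ carbons and no adjacent C=O → amine (secondary).
  CH2CONHCH2: –C(=O)–N– linkage → amide (the N is not an amine).
  CH2CONHCH2: –C(=O)–N– linkage → amide (the N is not an amine).
  CHO: terminal –CHO: carbonyl C bonded to H and C → aldehyde.
The groups actually present are: aldehyde, alkyl halide, amide, amine, ester.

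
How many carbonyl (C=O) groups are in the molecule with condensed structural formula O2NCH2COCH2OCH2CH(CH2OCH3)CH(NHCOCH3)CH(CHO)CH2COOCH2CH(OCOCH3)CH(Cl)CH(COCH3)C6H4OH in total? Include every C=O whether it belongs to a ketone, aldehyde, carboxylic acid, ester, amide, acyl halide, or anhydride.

CO: ketone, 1 C=O (running total 1).
CH(NHCOCH3): amide, 1 C=O (running total 2).
CH(CHO): aldehyde, 1 C=O (running total 3).
CH2COOCH2: ester, 1 C=O (running total 4).
CH(OCOCH3): ester, 1 C=O (running total 5).
CH(COCH3): ketone, 1 C=O (running total 6).

6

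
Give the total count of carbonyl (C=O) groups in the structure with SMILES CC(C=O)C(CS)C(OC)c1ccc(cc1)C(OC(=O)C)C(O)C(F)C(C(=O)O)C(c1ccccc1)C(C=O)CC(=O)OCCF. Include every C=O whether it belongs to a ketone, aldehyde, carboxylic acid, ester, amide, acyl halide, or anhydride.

CH(CHO): aldehyde, 1 C=O (running total 1).
CH(OCOCH3): ester, 1 C=O (running total 2).
CH(COOH): carboxylic acid, 1 C=O (running total 3).
CH(CHO): aldehyde, 1 C=O (running total 4).
CH2COOCH2: ester, 1 C=O (running total 5).

5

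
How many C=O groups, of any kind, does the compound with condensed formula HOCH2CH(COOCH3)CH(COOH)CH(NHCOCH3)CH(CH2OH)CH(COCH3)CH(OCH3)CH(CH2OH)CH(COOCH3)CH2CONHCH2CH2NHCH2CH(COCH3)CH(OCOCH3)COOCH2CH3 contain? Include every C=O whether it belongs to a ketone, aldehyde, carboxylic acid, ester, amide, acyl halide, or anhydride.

CH(COOCH3): ester, 1 C=O (running total 1).
CH(COOH): carboxylic acid, 1 C=O (running total 2).
CH(NHCOCH3): amide, 1 C=O (running total 3).
CH(COCH3): ketone, 1 C=O (running total 4).
CH(COOCH3): ester, 1 C=O (running total 5).
CH2CONHCH2: amide, 1 C=O (running total 6).
CH(COCH3): ketone, 1 C=O (running total 7).
CH(OCOCH3): ester, 1 C=O (running total 8).
COOCH2CH3: ester, 1 C=O (running total 9).

9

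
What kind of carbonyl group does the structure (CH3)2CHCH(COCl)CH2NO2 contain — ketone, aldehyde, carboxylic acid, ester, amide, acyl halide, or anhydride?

The carbonyl is in the CH(COCl) segment: pendant –C(=O)X: carbonyl C bonded to C and halogen → acyl halide.

acyl halide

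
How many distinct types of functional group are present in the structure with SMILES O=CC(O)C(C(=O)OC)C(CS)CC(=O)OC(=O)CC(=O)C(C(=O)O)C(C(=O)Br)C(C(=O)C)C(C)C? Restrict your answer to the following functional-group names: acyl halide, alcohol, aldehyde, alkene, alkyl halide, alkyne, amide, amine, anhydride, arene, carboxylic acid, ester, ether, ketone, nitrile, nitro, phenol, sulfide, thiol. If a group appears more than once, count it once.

terminal –CHO: carbonyl C bonded to H and C → aldehyde.
–OH on an sp³ carbon → alcohol (secondary).
pendant –COOCH3: carbonyl C bonded to C and –OCH3 → ester.
pendant –CH2SH → thiol.
two acyl groups sharing one oxygen, –C(=O)–O–C(=O)– → anhydride.
–C(=O)– with carbon on both sides → ketone.
pendant –COOH: carbonyl C bonded to C and –OH → carboxylic acid.
pendant –C(=O)X: carbonyl C bonded to C and halogen → acyl halide.
pendant –COCH3: carbonyl C bonded to two carbons → ketone.
Distinct types present: acyl halide, alcohol, aldehyde, anhydride, carboxylic acid, ester, ketone, thiol.

8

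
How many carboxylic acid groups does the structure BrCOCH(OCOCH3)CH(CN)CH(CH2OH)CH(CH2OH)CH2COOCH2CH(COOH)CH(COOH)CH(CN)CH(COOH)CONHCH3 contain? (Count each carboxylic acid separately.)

3

Taking each segment in turn:
  BrCO: –C(=O)Br: carbonyl C bonded to C and to a halogen → acyl halide (not alkyl halide).
  CH(OCOCH3): pendant –OC(=O)CH3: an acyloxy group → ester.
  CH(CN): pendant –C≡N: nitrile.
  CH(CH2OH): pendant –CH2OH on an sp³ backbone C → alcohol.
  CH(CH2OH): pendant –CH2OH on an sp³ backbone C → alcohol.
  CH2COOCH2: –C(=O)–O–C with C on the carbonyl side → ester.
  CH(COOH): pendant –COOH: carbonyl C bonded to C and –OH → carboxylic acid.
  CH(COOH): pendant –COOH: carbonyl C bonded to C and –OH → carboxylic acid.
  CH(CN): pendant –C≡N: nitrile.
  CH(COOH): pendant –COOH: carbonyl C bonded to C and –OH → carboxylic acid.
  CONHCH3: –C(=O)NHCH3: carbonyl C bonded to C and to N → amide (the N is not an amine).
Carboxylic acid appears at: CH(COOH), CH(COOH), CH(COOH) → 3.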